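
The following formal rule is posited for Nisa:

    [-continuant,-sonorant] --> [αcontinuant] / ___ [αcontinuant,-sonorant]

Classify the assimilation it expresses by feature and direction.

The shared variable α links the value of [continuant] on the target to that of the neighbouring obstruent. [continuant] distinguishes stops from fricatives — a manner-of-articulation feature — so this is manner assimilation.
The conditioning segment sits to the right of the focus bar, meaning the trigger follows the segment that changes — regressive assimilation.

regressive manner assimilation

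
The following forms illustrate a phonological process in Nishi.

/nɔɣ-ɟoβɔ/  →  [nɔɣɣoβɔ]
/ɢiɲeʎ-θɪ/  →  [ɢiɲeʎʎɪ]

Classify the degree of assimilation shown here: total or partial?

total assimilation

The segment that alternates is /ɟ/, which surfaces as [ɣ] when adjacent to /ɣ/.
The output [ɣ] is identical to the trigger /ɣ/ — every feature (place, manner, voicing) has been copied — so this is total assimilation.
The remaining alternation confirms this: /θ/ → [ʎ] after /ʎ/ — in each case the output is a copy of the preceding consonant.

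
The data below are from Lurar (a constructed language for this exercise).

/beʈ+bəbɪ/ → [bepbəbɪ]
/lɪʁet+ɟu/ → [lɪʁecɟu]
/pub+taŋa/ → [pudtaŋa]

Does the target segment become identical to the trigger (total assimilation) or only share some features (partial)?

partial assimilation

Comparing underlying and surface forms, /ʈ/ → [p] is the alternation; the neighbouring /b/ is constant.
/ʈ/ is retroflex while /b/ is bilabial; the output [p] is bilabial, matching the trigger — so the feature that spreads is place.
Manner and voice are unchanged, so the assimilation is partial, not total.
The other alternating forms pattern the same way: /t/ → [c] before /ɟ/ (alveolar → palatal, matching palatal); /b/ → [d] before /t/ (bilabial → alveolar, matching alveolar) — only place changes, and always toward the following segment.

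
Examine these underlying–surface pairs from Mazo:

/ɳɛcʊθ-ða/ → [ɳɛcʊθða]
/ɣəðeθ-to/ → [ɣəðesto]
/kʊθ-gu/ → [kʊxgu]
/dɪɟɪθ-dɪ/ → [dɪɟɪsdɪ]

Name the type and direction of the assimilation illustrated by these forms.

regressive place assimilation

The segment that alternates is /θ/, which surfaces as [s] when adjacent to /t/.
/θ/ is dental while /t/ is alveolar; the output [s] is alveolar, matching the trigger — so the feature that spreads is place.
Manner and voice are unchanged, so the assimilation is partial, not total.
The other alternating forms pattern the same way: /θ/ → [x] before /g/ (dental → velar, matching velar); /θ/ → [s] before /d/ (dental → alveolar, matching alveolar) — only place changes, and always toward the following segment.
Nothing changes in [ɳɛcʊθða]: there the adjacent consonants already agree in place (/θ/ and /ð/ are both dental), so this form is consistent with the same rule.
Since the segment that changes precedes the conditioning segment, the assimilation is regressive.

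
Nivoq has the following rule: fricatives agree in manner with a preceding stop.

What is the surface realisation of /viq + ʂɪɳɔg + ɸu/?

[viqʈɪɳɔgpu]

/ʂ/ is a voiceless retroflex fricative. The preceding trigger /q/ is a stop, so /ʂ/ must become a stop as well.
The voiceless retroflex stop is [ʈ], so /ʂ/ → [ʈ].
The same rule applies at the second boundary: /ɸ/ → [p] next to /g/.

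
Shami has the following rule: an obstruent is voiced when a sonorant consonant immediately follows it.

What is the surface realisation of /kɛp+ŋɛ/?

/p/ is a voiceless bilabial stop. The following trigger /ŋ/ is voiced, so /p/ must become voiced as well.
Changing only its voicing to voiced gives [b] — the voiced bilabial stop.

[kɛbŋɛ]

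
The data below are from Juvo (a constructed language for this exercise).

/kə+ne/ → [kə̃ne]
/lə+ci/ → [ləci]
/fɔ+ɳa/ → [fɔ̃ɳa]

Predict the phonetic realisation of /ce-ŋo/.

The data show regressive nasality assimilation (vowel nasalisation): /ə/ → [ə̃] before /n/; /ɔ/ → [ɔ̃] before /ɳ/ — a vowel is nasalised by an immediately following nasal consonant.
No change occurs in [ləci] because the vowel at the boundary is adjacent to an oral consonant, not a nasal (/ə/ next to /c/).
The vowel /e/ is adjacent to the following nasal /ŋ/, so it acquires [+nasal] and surfaces as [ẽ].

[cẽŋo]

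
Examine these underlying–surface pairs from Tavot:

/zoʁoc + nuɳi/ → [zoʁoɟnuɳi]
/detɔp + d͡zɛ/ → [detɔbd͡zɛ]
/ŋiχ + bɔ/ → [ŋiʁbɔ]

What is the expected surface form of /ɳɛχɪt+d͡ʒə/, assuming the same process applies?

The data show regressive voicing assimilation: /c/ → [ɟ] before /n/; /p/ → [b] before /d͡z/; /χ/ → [ʁ] before /b/. In each pair only voicing changes, matching the following consonant, while place and manner stay constant.
The rule targets /t/ (voiceless alveolar stop), which sits before the trigger /d͡ʒ/ (voiced).
The voiced alveolar stop is [d], so /t/ → [d].

[ɳɛχɪdd͡ʒə]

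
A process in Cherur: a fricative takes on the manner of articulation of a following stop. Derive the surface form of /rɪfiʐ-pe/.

/ʐ/ is a voiced retroflex fricative. The following trigger /p/ is a stop, so /ʐ/ must become a stop as well.
The voiced retroflex stop is [ɖ], so /ʐ/ → [ɖ].

[rɪfiɖpe]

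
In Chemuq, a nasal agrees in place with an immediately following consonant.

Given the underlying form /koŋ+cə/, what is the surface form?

/ŋ/ is a voiced velar nasal. The following trigger /c/ is palatal, so /ŋ/ must become palatal as well.
The voiced palatal nasal is [ɲ], so /ŋ/ → [ɲ].

[koɲcə]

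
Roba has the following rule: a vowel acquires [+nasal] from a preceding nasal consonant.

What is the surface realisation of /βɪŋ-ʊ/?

The vowel /ʊ/ is adjacent to the preceding nasal /ŋ/, so it acquires [+nasal] and surfaces as [ʊ̃].

[βɪŋʊ̃]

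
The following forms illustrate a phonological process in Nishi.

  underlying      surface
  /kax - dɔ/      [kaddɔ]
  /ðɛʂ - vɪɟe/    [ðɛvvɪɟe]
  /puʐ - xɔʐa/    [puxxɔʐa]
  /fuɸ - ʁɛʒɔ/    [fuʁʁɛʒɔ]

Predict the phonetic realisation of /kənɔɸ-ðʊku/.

The data show regressive total assimilation (/x/ → [d] before /d/; /ʂ/ → [v] before /v/; /ʐ/ → [x] before /x/; /ɸ/ → [ʁ] before /ʁ/): in every case the target segment becomes identical to its following neighbour, copying more than a single feature.
/ɸ/ is the segment targeted by the rule; it sits immediately before /ð/, so it assimilates completely and surfaces as [ð].

[kənɔððʊku]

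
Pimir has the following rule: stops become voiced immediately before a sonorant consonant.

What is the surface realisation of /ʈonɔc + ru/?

The rule targets /c/ (voiceless palatal stop), which sits before the trigger /r/ (voiced).
The voiced palatal stop is [ɟ], so /c/ → [ɟ].

[ʈonɔɟru]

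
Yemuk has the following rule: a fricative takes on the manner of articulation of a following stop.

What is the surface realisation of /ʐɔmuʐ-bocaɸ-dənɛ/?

[ʐɔmuɖbocapdənɛ]

The rule targets /ʐ/ (voiced retroflex fricative), which sits before the trigger /b/ (stop).
A voiced retroflex stop is [ɖ], so the surface segment is [ɖ].
At the second juncture, /ɸ/ likewise becomes [p] adjacent to /d/.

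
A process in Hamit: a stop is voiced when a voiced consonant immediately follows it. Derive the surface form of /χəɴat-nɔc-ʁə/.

The rule targets /t/ (voiceless alveolar stop), which sits before the trigger /n/ (voiced).
Changing only its voicing to voiced gives [d] — the voiced alveolar stop.
At the second juncture, /c/ likewise becomes [ɟ] adjacent to /ʁ/.

[χəɴadnɔɟʁə]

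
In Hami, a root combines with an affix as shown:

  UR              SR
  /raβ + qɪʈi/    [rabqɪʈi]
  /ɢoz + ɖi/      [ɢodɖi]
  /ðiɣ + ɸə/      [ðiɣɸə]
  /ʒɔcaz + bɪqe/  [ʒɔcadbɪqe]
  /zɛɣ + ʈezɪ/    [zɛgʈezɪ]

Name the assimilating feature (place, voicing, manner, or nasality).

The segment that alternates is /β/, which surfaces as [b] when adjacent to /q/.
/β/ is a fricative while /q/ is a stop; the output [b] is a stop, matching the trigger — so the feature that spreads is manner.
The other alternating forms pattern the same way: /z/ → [d] before /ɖ/ (fricative → stop, matching a stop); /z/ → [d] before /b/ (fricative → stop, matching a stop); /ɣ/ → [g] before /ʈ/ (fricative → stop, matching a stop) — only manner changes, and always toward the following segment.
Nothing changes in [ðiɣɸə]: there the adjacent consonants already agree in manner (/ɣ/ and /ɸ/ are both fricatives), so this form is consistent with the same rule.

manner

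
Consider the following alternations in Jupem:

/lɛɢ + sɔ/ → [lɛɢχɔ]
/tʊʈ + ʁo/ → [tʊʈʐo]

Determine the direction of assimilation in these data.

progressive

Underlying /s/ is realised as [χ] next to /ɢ/; /ɢ/ itself does not change.
The change alveolar → uvular matches the place of the preceding /ɢ/, identifying this as place assimilation.
Checking the remaining alternation: /ʁ/ → [ʐ] after /ʈ/ (uvular → retroflex, matching retroflex) — only place changes, and always toward the preceding segment.
The trigger is the preceding segment, so the direction is progressive (perseverative).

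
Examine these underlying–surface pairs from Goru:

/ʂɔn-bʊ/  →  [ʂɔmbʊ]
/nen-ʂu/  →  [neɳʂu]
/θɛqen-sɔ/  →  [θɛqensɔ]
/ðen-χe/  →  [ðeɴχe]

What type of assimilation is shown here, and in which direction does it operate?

regressive place assimilation

Underlying /n/ is realised as [m] next to /b/; /b/ itself does not change.
The change alveolar → bilabial matches the place of the following /b/, identifying this as place assimilation.
Manner and voice are unchanged, so the assimilation is partial, not total.
The other alternating forms pattern the same way: /n/ → [ɳ] before /ʂ/ (alveolar → retroflex, matching retroflex); /n/ → [ɴ] before /χ/ (alveolar → uvular, matching uvular) — only place changes, and always toward the following segment.
Nothing changes in [θɛqensɔ]: there the adjacent consonants already agree in place (/n/ and /s/ are both alveolar), so this form is consistent with the same rule.
Since the segment that changes precedes the conditioning segment, the assimilation is regressive.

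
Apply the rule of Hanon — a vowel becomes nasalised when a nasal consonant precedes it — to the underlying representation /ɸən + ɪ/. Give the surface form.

[ɸənɪ̃]

The vowel /ɪ/ is adjacent to the preceding nasal /n/, so it acquires [+nasal] and surfaces as [ɪ̃].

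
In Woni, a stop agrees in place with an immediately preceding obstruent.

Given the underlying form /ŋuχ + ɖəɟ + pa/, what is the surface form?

The rule targets /ɖ/ (voiced retroflex stop), which sits after the trigger /χ/ (uvular).
The voiced uvular stop is [ɢ], so /ɖ/ → [ɢ].
The same rule applies at the second boundary: /p/ → [c] next to /ɟ/.

[ŋuχɢəɟca]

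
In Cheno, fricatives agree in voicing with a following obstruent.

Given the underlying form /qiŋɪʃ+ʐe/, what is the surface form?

The rule targets /ʃ/ (voiceless postalveolar fricative), which sits before the trigger /ʐ/ (voiced).
The voiced postalveolar fricative is [ʒ], so /ʃ/ → [ʒ].

[qiŋɪʒʐe]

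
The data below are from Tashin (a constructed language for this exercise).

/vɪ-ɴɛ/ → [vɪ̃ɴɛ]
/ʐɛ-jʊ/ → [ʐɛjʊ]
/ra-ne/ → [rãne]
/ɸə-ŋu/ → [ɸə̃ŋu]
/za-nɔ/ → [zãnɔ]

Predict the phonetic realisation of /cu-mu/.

The data show regressive nasality assimilation (vowel nasalisation): /ɪ/ → [ɪ̃] before /ɴ/; /a/ → [ã] before /n/; /ə/ → [ə̃] before /ŋ/ — a vowel is nasalised by an immediately following nasal consonant.
No change occurs in [ʐɛjʊ] because the vowel at the boundary is adjacent to an oral consonant, not a nasal (/ɛ/ next to /j/).
/u/ sits next to the nasal /m/ and is therefore nasalised to [ũ].

[cũmu]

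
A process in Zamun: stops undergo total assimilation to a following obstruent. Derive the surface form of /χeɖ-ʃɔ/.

[χeʃʃɔ]

/ɖ/ is the segment targeted by the rule; it sits immediately before /ʃ/, so it assimilates completely and surfaces as [ʃ].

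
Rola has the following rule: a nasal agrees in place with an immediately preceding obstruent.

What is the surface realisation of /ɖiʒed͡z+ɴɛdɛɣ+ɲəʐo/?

[ɖiʒed͡znɛdɛɣŋəʐo]

/ɴ/ is a voiced uvular nasal. The preceding trigger /d͡z/ is alveolar, so /ɴ/ must become alveolar as well.
A voiced alveolar nasal is [n], so the surface segment is [n].
The same rule applies at the second boundary: /ɲ/ → [ŋ] next to /ɣ/.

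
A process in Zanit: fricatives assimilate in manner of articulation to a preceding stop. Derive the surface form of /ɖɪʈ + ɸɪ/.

[ɖɪʈpɪ]

/ɸ/ is a voiceless bilabial fricative. The preceding trigger /ʈ/ is a stop, so /ɸ/ must become a stop as well.
A voiceless bilabial stop is [p], so the surface segment is [p].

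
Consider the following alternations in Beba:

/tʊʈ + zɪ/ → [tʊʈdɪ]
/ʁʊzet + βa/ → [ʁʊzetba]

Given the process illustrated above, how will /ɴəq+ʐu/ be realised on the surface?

The data show progressive manner assimilation: /z/ → [d] after /ʈ/; /β/ → [b] after /t/. In each pair only manner changes, matching the preceding consonant, while place and voice stay constant.
/ʐ/ is a voiced retroflex fricative. The preceding trigger /q/ is a stop, so /ʐ/ must become a stop as well.
The voiced retroflex stop is [ɖ], so /ʐ/ → [ɖ].

[ɴəqɖu]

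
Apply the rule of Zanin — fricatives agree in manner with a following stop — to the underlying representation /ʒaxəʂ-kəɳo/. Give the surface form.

/ʂ/ is a voiceless retroflex fricative. The following trigger /k/ is a stop, so /ʂ/ must become a stop as well.
The voiceless retroflex stop is [ʈ], so /ʂ/ → [ʈ].

[ʒaxəʈkəɳo]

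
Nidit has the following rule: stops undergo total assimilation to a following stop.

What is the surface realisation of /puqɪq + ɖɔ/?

[puqɪɖɖɔ]

/q/ is the segment targeted by the rule; it sits immediately before /ɖ/, so it assimilates completely and surfaces as [ɖ].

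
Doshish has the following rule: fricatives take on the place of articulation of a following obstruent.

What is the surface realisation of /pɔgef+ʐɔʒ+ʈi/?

[pɔgeʂʐɔʐʈi]

The rule targets /f/ (voiceless labiodental fricative), which sits before the trigger /ʐ/ (retroflex).
Changing only its place to retroflex gives [ʂ] — the voiceless retroflex fricative.
The same rule applies at the second boundary: /ʒ/ → [ʐ] next to /ʈ/.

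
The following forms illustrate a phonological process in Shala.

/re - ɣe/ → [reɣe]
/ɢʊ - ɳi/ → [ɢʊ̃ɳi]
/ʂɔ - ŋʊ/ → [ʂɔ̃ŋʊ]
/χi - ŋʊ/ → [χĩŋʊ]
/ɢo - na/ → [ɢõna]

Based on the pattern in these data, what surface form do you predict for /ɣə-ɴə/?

The data show regressive nasality assimilation (vowel nasalisation): /ʊ/ → [ʊ̃] before /ɳ/; /ɔ/ → [ɔ̃] before /ŋ/; /i/ → [ĩ] before /ŋ/; /o/ → [õ] before /n/ — a vowel is nasalised by an immediately following nasal consonant.
No change occurs in [reɣe] because the vowel at the boundary is adjacent to an oral consonant, not a nasal (/e/ next to /ɣ/).
The vowel /ə/ is adjacent to the following nasal /ɴ/, so it acquires [+nasal] and surfaces as [ə̃].

[ɣə̃ɴə]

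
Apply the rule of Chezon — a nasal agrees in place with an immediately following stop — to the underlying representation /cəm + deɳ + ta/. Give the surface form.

[cəndenta]

/m/ is a voiced bilabial nasal. The following trigger /d/ is alveolar, so /m/ must become alveolar as well.
Changing only its place to alveolar gives [n] — the voiced alveolar nasal.
The same rule applies at the second boundary: /ɳ/ → [n] next to /t/.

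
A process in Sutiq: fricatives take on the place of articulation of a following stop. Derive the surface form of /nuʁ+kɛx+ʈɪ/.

[nuɣkɛʂʈɪ]

/ʁ/ is a voiced uvular fricative. The following trigger /k/ is velar, so /ʁ/ must become velar as well.
The voiced velar fricative is [ɣ], so /ʁ/ → [ɣ].
The same rule applies at the second boundary: /x/ → [ʂ] next to /ʈ/.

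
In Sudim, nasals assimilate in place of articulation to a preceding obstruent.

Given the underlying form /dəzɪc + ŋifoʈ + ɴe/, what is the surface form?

/ŋ/ is a voiced velar nasal. The preceding trigger /c/ is palatal, so /ŋ/ must become palatal as well.
The voiced palatal nasal is [ɲ], so /ŋ/ → [ɲ].
At the second juncture, /ɴ/ likewise becomes [ɳ] adjacent to /ʈ/.

[dəzɪcɲifoʈɳe]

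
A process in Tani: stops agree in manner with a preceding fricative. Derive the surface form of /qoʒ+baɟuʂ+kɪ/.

/b/ is a voiced bilabial stop. The preceding trigger /ʒ/ is a fricative, so /b/ must become a fricative as well.
A voiced bilabial fricative is [β], so the surface segment is [β].
At the second juncture, /k/ likewise becomes [x] adjacent to /ʂ/.

[qoʒβaɟuʂxɪ]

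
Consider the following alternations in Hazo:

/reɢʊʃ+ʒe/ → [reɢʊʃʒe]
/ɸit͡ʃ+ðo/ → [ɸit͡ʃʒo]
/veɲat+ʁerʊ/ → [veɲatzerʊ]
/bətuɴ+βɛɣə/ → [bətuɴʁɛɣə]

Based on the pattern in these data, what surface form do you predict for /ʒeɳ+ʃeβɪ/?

The data show progressive place assimilation: /ð/ → [ʒ] after /t͡ʃ/; /ʁ/ → [z] after /t/; /β/ → [ʁ] after /ɴ/. In each pair only place changes, matching the preceding consonant, while manner and voice stay constant.
No alternation appears in [reɢʊʃʒe]: there the adjacent consonants already agree in place (/ʒ/ and /ʃ/ are both postalveolar), so this form is consistent with the same rule.
/ʃ/ is a voiceless postalveolar fricative. The preceding trigger /ɳ/ is retroflex, so /ʃ/ must become retroflex as well.
The voiceless retroflex fricative is [ʂ], so /ʃ/ → [ʂ].

[ʒeɳʂeβɪ]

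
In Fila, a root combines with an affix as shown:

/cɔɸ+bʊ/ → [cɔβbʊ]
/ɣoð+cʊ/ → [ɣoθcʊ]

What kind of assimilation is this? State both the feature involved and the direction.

The segment that alternates is /ɸ/, which surfaces as [β] when adjacent to /b/.
The change voiceless → voiced matches the voicing of the following /b/, identifying this as voicing assimilation.
Place and manner are unchanged, so the assimilation is partial, not total.
Checking the remaining alternation: /ð/ → [θ] before /c/ (voiced → voiceless, matching voiceless) — only voicing changes, and always toward the following segment.
Since the segment that changes precedes the conditioning segment, the assimilation is regressive.

regressive voicing assimilation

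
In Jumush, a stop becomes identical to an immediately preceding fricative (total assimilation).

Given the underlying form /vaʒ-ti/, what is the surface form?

[vaʒʒi]

/t/ is the segment targeted by the rule; it sits immediately after /ʒ/, so it assimilates completely and surfaces as [ʒ].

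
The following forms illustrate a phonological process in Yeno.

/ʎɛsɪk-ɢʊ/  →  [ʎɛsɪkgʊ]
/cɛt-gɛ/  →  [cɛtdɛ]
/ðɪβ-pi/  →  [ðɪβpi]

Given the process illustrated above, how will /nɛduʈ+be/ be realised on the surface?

[nɛduʈɖe]

The data show progressive place assimilation: /ɢ/ → [g] after /k/; /g/ → [d] after /t/. In each pair only place changes, matching the preceding consonant, while manner and voice stay constant.
Nothing changes in [ðɪβpi]: there the adjacent consonants already agree in place (/p/ and /β/ are both bilabial), so this form is consistent with the same rule.
The rule targets /b/ (voiced bilabial stop), which sits after the trigger /ʈ/ (retroflex).
Changing only its place to retroflex gives [ɖ] — the voiced retroflex stop.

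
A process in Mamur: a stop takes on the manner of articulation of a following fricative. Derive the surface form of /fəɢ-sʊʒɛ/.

[fəʁsʊʒɛ]

/ɢ/ is a voiced uvular stop. The following trigger /s/ is a fricative, so /ɢ/ must become a fricative as well.
A voiced uvular fricative is [ʁ], so the surface segment is [ʁ].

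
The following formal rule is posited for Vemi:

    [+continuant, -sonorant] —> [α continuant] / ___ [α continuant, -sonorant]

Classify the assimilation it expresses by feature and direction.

regressive manner assimilation

The shared variable α links the value of [continuant] on the target to that of the neighbouring obstruent. [continuant] distinguishes stops from fricatives — a manner-of-articulation feature — so this is manner assimilation.
Since the environment is written after the underscore, the trigger follows the target; the direction is regressive.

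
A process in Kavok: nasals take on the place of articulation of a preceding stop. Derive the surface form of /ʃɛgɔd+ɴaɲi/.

[ʃɛgɔdnaɲi]

The rule targets /ɴ/ (voiced uvular nasal), which sits after the trigger /d/ (alveolar).
Changing only its place to alveolar gives [n] — the voiced alveolar nasal.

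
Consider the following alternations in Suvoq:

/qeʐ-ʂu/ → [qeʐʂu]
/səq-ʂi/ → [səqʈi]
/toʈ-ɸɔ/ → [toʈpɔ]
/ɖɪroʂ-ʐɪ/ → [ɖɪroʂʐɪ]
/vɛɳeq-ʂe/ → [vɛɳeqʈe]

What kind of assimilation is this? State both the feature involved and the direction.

Underlying /ʂ/ is realised as [ʈ] next to /q/; /q/ itself does not change.
/ʂ/ is a fricative while /q/ is a stop; the output [ʈ] is a stop, matching the trigger — so the feature that spreads is manner.
Place and voice are unchanged, so the assimilation is partial, not total.
The other alternating form patterns the same way: /ɸ/ → [p] after /ʈ/ (fricative → stop, matching a stop) — only manner changes, and always toward the preceding segment.
Nothing changes in [qeʐʂu], [ɖɪroʂʐɪ]: there the adjacent consonants already agree in manner (/ʂ/ and /ʐ/ are both fricatives; /ʐ/ and /ʂ/ are both fricatives), so these forms are consistent with the same rule.
Since the segment that changes follows the conditioning segment, the assimilation is progressive.

progressive manner assimilation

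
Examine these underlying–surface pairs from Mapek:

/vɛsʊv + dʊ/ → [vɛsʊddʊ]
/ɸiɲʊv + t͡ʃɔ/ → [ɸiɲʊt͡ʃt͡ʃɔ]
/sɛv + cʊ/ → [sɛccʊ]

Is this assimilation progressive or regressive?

Underlying /v/ is realised as [d] next to /d/; /d/ itself does not change.
The output [d] is identical to the trigger /d/ — every feature (place, manner, voicing) has been copied — so this is total assimilation.
The remaining alternations confirm this: /v/ → [t͡ʃ] before /t͡ʃ/; /v/ → [c] before /c/ — in each case the output is a copy of the following consonant.
Since the segment that changes precedes the conditioning segment, the assimilation is regressive.

regressive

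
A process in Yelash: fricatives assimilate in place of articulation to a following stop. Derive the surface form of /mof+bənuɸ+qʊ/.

[moɸbənuχqʊ]

/f/ is a voiceless labiodental fricative. The following trigger /b/ is bilabial, so /f/ must become bilabial as well.
The voiceless bilabial fricative is [ɸ], so /f/ → [ɸ].
At the second juncture, /ɸ/ likewise becomes [χ] adjacent to /q/.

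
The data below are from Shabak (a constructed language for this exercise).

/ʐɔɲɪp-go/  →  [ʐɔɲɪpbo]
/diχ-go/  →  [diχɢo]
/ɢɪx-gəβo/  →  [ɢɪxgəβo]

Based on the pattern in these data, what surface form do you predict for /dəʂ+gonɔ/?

[dəʂɖonɔ]

The data show progressive place assimilation: /g/ → [b] after /p/; /g/ → [ɢ] after /χ/. In each pair only place changes, matching the preceding consonant, while manner and voice stay constant.
No alternation appears in [ɢɪxgəβo]: there the adjacent consonants already agree in place (/g/ and /x/ are both velar), so this form is consistent with the same rule.
/g/ is a voiced velar stop. The preceding trigger /ʂ/ is retroflex, so /g/ must become retroflex as well.
The voiced retroflex stop is [ɖ], so /g/ → [ɖ].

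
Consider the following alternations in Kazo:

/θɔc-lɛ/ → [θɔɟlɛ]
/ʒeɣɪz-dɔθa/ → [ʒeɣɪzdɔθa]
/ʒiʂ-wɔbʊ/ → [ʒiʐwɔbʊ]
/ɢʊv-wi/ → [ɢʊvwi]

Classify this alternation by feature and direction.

Comparing underlying and surface forms, /c/ → [ɟ] is the alternation; the neighbouring /l/ is constant.
The change voiceless → voiced matches the voicing of the following /l/, identifying this as voicing assimilation.
Place and manner are unchanged, so the assimilation is partial, not total.
The same holds elsewhere in the data: /ʂ/ → [ʐ] before /w/ (voiceless → voiced, matching voiced) — only voicing changes, and always toward the following segment.
No alternation appears in [ʒeɣɪzdɔθa], [ɢʊvwi]: there the adjacent consonants already agree in voicing (/z/ and /d/ are both voiced; /v/ and /w/ are both voiced), so these forms are consistent with the same rule.
The trigger is the following segment, so the direction is regressive (anticipatory).

regressive voicing assimilation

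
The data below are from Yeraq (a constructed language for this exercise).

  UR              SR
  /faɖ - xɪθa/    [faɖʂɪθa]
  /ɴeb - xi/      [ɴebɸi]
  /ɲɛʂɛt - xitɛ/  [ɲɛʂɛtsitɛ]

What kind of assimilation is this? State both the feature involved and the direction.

progressive place assimilation

Comparing underlying and surface forms, /x/ → [ʂ] is the alternation; the neighbouring /ɖ/ is constant.
/x/ is velar while /ɖ/ is retroflex; the output [ʂ] is retroflex, matching the trigger — so the feature that spreads is place.
Manner and voice are unchanged, so the assimilation is partial, not total.
The same holds elsewhere in the data: /x/ → [ɸ] after /b/ (velar → bilabial, matching bilabial); /x/ → [s] after /t/ (velar → alveolar, matching alveolar) — only place changes, and always toward the preceding segment.
Since the segment that changes follows the conditioning segment, the assimilation is progressive.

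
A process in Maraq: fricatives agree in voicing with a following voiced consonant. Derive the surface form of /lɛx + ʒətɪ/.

/x/ is a voiceless velar fricative. The following trigger /ʒ/ is voiced, so /x/ must become voiced as well.
A voiced velar fricative is [ɣ], so the surface segment is [ɣ].

[lɛɣʒətɪ]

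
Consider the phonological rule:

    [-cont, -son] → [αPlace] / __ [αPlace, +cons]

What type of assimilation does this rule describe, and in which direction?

The rule copies the place features (abbreviated [Place]) from the environment onto the target, so the assimilating feature is place.
Since the environment is written after the underscore, the trigger follows the target; the direction is regressive.

regressive place assimilation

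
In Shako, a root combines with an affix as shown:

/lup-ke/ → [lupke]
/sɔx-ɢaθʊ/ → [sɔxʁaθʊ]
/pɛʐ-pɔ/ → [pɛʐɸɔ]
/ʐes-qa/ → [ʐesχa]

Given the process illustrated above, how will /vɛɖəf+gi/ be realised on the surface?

The data show progressive manner assimilation: /ɢ/ → [ʁ] after /x/; /p/ → [ɸ] after /ʐ/; /q/ → [χ] after /s/. In each pair only manner changes, matching the preceding consonant, while place and voice stay constant.
No alternation appears in [lupke]: there the adjacent consonants already agree in manner (/k/ and /p/ are both stops), so this form is consistent with the same rule.
/g/ is a voiced velar stop. The preceding trigger /f/ is a fricative, so /g/ must become a fricative as well.
The voiced velar fricative is [ɣ], so /g/ → [ɣ].

[vɛɖəfɣi]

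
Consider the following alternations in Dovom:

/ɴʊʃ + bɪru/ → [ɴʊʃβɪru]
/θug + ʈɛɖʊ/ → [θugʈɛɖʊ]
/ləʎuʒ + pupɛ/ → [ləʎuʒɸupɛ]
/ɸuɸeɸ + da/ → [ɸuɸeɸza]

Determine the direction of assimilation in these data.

The segment that alternates is /b/, which surfaces as [β] when adjacent to /ʃ/.
The change stop → fricative matches the manner of the preceding /ʃ/, identifying this as manner assimilation.
The same holds elsewhere in the data: /p/ → [ɸ] after /ʒ/ (stop → fricative, matching a fricative); /d/ → [z] after /ɸ/ (stop → fricative, matching a fricative) — only manner changes, and always toward the preceding segment.
No alternation appears in [θugʈɛɖʊ]: there the adjacent consonants already agree in manner (/ʈ/ and /g/ are both stops), so this form is consistent with the same rule.
The trigger is the preceding segment, so the direction is progressive (perseverative).

progressive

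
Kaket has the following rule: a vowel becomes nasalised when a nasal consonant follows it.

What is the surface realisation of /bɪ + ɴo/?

The vowel /ɪ/ is adjacent to the following nasal /ɴ/, so it acquires [+nasal] and surfaces as [ɪ̃].

[bɪ̃ɴo]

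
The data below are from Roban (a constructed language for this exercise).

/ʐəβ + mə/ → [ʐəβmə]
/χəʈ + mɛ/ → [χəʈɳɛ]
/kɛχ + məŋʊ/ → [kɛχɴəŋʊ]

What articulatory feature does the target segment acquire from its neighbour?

place

Comparing underlying and surface forms, /m/ → [ɳ] is the alternation; the neighbouring /ʈ/ is constant.
/m/ is bilabial while /ʈ/ is retroflex; the output [ɳ] is retroflex, matching the trigger — so the feature that spreads is place.
The same holds elsewhere in the data: /m/ → [ɴ] after /χ/ (bilabial → uvular, matching uvular) — only place changes, and always toward the preceding segment.
No alternation appears in [ʐəβmə]: there the adjacent consonants already agree in place (/m/ and /β/ are both bilabial), so this form is consistent with the same rule.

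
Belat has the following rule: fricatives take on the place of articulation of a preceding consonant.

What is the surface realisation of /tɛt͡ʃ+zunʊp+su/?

/z/ is a voiced alveolar fricative. The preceding trigger /t͡ʃ/ is postalveolar, so /z/ must become postalveolar as well.
The voiced postalveolar fricative is [ʒ], so /z/ → [ʒ].
At the second juncture, /s/ likewise becomes [ɸ] adjacent to /p/.

[tɛt͡ʃʒunʊpɸu]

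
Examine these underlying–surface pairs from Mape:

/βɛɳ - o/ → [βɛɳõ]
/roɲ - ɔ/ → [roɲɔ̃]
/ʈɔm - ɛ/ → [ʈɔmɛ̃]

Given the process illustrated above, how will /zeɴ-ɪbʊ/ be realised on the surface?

The data show progressive nasality assimilation (vowel nasalisation): /o/ → [õ] after /ɳ/; /ɔ/ → [ɔ̃] after /ɲ/; /ɛ/ → [ɛ̃] after /m/ — a vowel is nasalised by an immediately preceding nasal consonant.
The vowel /ɪ/ is adjacent to the preceding nasal /ɴ/, so it acquires [+nasal] and surfaces as [ɪ̃].

[zeɴɪ̃bʊ]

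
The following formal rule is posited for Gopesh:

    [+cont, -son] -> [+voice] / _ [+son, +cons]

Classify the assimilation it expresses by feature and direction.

The structural change is [+voice], and the conditioning segment [+son, +cons] (a sonorant consonant) is itself voiced, so the target comes to share the voicing of its neighbour — voicing assimilation.
Since the environment is written after the underscore, the trigger follows the target; the direction is regressive.

regressive voicing assimilation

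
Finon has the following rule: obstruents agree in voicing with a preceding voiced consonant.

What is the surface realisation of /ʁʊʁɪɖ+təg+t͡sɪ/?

The rule targets /t/ (voiceless alveolar stop), which sits after the trigger /ɖ/ (voiced).
Changing only its voicing to voiced gives [d] — the voiced alveolar stop.
At the second juncture, /t͡s/ likewise becomes [d͡z] adjacent to /g/.

[ʁʊʁɪɖdəgd͡zɪ]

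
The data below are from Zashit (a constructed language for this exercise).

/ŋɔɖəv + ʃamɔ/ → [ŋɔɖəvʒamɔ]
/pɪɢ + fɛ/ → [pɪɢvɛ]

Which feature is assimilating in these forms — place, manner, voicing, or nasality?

voicing

The segment that alternates is /ʃ/, which surfaces as [ʒ] when adjacent to /v/.
The change voiceless → voiced matches the voicing of the preceding /v/, identifying this as voicing assimilation.
The same holds elsewhere in the data: /f/ → [v] after /ɢ/ (voiceless → voiced, matching voiced) — only voicing changes, and always toward the preceding segment.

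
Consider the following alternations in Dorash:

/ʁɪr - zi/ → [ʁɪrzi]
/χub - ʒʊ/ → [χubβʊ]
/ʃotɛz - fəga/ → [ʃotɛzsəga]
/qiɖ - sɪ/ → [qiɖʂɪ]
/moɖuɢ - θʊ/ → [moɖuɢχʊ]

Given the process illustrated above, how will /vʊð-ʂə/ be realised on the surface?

[vʊðθə]

The data show progressive place assimilation: /ʒ/ → [β] after /b/; /f/ → [s] after /z/; /s/ → [ʂ] after /ɖ/; /θ/ → [χ] after /ɢ/. In each pair only place changes, matching the preceding consonant, while manner and voice stay constant.
Nothing changes in [ʁɪrzi]: there the adjacent consonants already agree in place (/z/ and /r/ are both alveolar), so this form is consistent with the same rule.
/ʂ/ is a voiceless retroflex fricative. The preceding trigger /ð/ is dental, so /ʂ/ must become dental as well.
A voiceless dental fricative is [θ], so the surface segment is [θ].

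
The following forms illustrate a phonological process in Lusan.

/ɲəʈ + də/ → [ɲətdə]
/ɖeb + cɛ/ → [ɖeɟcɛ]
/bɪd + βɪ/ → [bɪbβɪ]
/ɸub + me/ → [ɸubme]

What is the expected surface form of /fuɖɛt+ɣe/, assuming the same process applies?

The data show regressive place assimilation: /ʈ/ → [t] before /d/; /b/ → [ɟ] before /c/; /d/ → [b] before /β/. In each pair only place changes, matching the following consonant, while manner and voice stay constant.
Nothing changes in [ɸubme]: there the adjacent consonants already agree in place (/b/ and /m/ are both bilabial), so this form is consistent with the same rule.
/t/ is a voiceless alveolar stop. The following trigger /ɣ/ is velar, so /t/ must become velar as well.
Changing only its place to velar gives [k] — the voiceless velar stop.

[fuɖɛkɣe]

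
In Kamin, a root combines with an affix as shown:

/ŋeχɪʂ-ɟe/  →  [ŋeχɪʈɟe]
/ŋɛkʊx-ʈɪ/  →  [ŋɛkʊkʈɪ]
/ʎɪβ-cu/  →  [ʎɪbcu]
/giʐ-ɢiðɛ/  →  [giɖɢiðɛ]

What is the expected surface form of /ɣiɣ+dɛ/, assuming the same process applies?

[ɣigdɛ]

The data show regressive manner assimilation: /ʂ/ → [ʈ] before /ɟ/; /x/ → [k] before /ʈ/; /β/ → [b] before /c/; /ʐ/ → [ɖ] before /ɢ/. In each pair only manner changes, matching the following consonant, while place and voice stay constant.
/ɣ/ is a voiced velar fricative. The following trigger /d/ is a stop, so /ɣ/ must become a stop as well.
Changing only its manner to stop gives [g] — the voiced velar stop.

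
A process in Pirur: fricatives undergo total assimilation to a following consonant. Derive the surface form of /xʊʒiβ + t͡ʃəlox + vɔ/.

[xʊʒit͡ʃt͡ʃəlovvɔ]

/β/ is the segment targeted by the rule; it sits immediately before /t͡ʃ/, so it assimilates completely and surfaces as [t͡ʃ].
At the second juncture, /x/ likewise becomes [v] adjacent to /v/.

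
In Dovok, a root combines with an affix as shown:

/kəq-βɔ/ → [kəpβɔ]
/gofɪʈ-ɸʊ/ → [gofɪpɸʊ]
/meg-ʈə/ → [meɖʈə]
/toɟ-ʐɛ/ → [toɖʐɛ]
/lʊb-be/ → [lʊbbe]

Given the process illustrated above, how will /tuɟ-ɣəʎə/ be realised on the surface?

[tugɣəʎə]

The data show regressive place assimilation: /q/ → [p] before /β/; /ʈ/ → [p] before /ɸ/; /g/ → [ɖ] before /ʈ/; /ɟ/ → [ɖ] before /ʐ/. In each pair only place changes, matching the following consonant, while manner and voice stay constant.
Nothing changes in [lʊbbe]: there the adjacent consonants already agree in place (/b/ and /b/ are both bilabial), so this form is consistent with the same rule.
/ɟ/ is a voiced palatal stop. The following trigger /ɣ/ is velar, so /ɟ/ must become velar as well.
Changing only its place to velar gives [g] — the voiced velar stop.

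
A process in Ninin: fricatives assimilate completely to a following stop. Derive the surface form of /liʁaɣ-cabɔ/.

/ɣ/ is the segment targeted by the rule; it sits immediately before /c/, so it assimilates completely and surfaces as [c].

[liʁaccabɔ]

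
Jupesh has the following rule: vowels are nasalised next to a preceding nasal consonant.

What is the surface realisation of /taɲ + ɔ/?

/ɔ/ sits next to the nasal /ɲ/ and is therefore nasalised to [ɔ̃].

[taɲɔ̃]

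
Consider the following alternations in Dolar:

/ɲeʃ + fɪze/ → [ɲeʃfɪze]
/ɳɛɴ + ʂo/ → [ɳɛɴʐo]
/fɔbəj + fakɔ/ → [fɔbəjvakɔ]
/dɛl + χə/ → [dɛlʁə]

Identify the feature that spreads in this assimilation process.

The segment that alternates is /ʂ/, which surfaces as [ʐ] when adjacent to /ɴ/.
/ʂ/ is voiceless while /ɴ/ is voiced; the output [ʐ] is voiced, matching the trigger — so the feature that spreads is voicing.
The same holds elsewhere in the data: /f/ → [v] after /j/ (voiceless → voiced, matching voiced); /χ/ → [ʁ] after /l/ (voiceless → voiced, matching voiced) — only voicing changes, and always toward the preceding segment.
No alternation appears in [ɲeʃfɪze]: there the adjacent consonants already agree in voicing (/f/ and /ʃ/ are both voiceless), so this form is consistent with the same rule.

voicing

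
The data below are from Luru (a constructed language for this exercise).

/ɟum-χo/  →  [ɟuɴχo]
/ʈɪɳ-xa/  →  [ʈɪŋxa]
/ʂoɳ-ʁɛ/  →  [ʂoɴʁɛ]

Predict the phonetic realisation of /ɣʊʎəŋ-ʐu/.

The data show regressive place assimilation: /m/ → [ɴ] before /χ/; /ɳ/ → [ŋ] before /x/; /ɳ/ → [ɴ] before /ʁ/. In each pair only place changes, matching the following consonant, while manner and voice stay constant.
The rule targets /ŋ/ (voiced velar nasal), which sits before the trigger /ʐ/ (retroflex).
Changing only its place to retroflex gives [ɳ] — the voiced retroflex nasal.

[ɣʊʎəɳʐu]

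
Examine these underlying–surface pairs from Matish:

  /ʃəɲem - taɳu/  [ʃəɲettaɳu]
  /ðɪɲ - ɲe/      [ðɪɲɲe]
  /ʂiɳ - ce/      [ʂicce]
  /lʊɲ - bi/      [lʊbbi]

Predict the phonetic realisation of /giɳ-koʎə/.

[gikkoʎə]

The data show regressive total assimilation (/m/ → [t] before /t/; /ɳ/ → [c] before /c/; /ɲ/ → [b] before /b/): in every case the target segment becomes identical to its following neighbour, copying more than a single feature.
In [ðɪɲɲe] the two consonants at the boundary are already identical (/ɲ/ + /ɲ/), so the rule applies vacuously and nothing changes.
/ɳ/ is the segment targeted by the rule; it sits immediately before /k/, so it assimilates completely and surfaces as [k].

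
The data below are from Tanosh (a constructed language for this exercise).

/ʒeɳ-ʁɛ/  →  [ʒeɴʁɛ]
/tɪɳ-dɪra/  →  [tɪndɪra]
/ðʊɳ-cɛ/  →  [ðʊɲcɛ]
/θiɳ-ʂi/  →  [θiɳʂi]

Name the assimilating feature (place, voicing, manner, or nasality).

Underlying /ɳ/ is realised as [ɴ] next to /ʁ/; /ʁ/ itself does not change.
The change retroflex → uvular matches the place of the following /ʁ/, identifying this as place assimilation.
The same holds elsewhere in the data: /ɳ/ → [n] before /d/ (retroflex → alveolar, matching alveolar); /ɳ/ → [ɲ] before /c/ (retroflex → palatal, matching palatal) — only place changes, and always toward the following segment.
No alternation appears in [θiɳʂi]: there the adjacent consonants already agree in place (/ɳ/ and /ʂ/ are both retroflex), so this form is consistent with the same rule.

place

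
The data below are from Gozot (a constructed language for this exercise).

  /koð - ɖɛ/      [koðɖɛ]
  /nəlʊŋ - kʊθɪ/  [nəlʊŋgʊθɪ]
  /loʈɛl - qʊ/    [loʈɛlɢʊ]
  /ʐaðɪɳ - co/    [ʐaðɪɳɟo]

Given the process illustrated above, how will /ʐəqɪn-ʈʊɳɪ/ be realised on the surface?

[ʐəqɪnɖʊɳɪ]

The data show progressive voicing assimilation: /k/ → [g] after /ŋ/; /q/ → [ɢ] after /l/; /c/ → [ɟ] after /ɳ/. In each pair only voicing changes, matching the preceding consonant, while place and manner stay constant.
No alternation appears in [koðɖɛ]: there the adjacent consonants already agree in voicing (/ɖ/ and /ð/ are both voiced), so this form is consistent with the same rule.
/ʈ/ is a voiceless retroflex stop. The preceding trigger /n/ is voiced, so /ʈ/ must become voiced as well.
Changing only its voicing to voiced gives [ɖ] — the voiced retroflex stop.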